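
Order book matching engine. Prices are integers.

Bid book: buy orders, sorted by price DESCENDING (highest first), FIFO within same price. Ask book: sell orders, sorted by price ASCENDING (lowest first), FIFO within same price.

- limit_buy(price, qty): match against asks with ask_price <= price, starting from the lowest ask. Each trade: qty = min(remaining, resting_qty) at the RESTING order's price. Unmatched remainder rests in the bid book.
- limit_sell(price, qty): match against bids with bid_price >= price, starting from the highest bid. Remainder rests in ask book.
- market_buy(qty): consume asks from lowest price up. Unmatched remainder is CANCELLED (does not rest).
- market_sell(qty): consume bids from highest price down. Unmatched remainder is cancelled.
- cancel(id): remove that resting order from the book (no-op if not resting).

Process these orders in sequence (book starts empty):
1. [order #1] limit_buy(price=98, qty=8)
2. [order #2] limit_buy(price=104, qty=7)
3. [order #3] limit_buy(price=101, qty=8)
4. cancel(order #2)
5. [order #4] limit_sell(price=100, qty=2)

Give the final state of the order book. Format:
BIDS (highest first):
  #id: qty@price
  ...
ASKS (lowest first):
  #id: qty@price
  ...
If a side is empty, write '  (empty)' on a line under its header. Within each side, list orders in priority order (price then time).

Answer: BIDS (highest first):
  #3: 6@101
  #1: 8@98
ASKS (lowest first):
  (empty)

Derivation:
After op 1 [order #1] limit_buy(price=98, qty=8): fills=none; bids=[#1:8@98] asks=[-]
After op 2 [order #2] limit_buy(price=104, qty=7): fills=none; bids=[#2:7@104 #1:8@98] asks=[-]
After op 3 [order #3] limit_buy(price=101, qty=8): fills=none; bids=[#2:7@104 #3:8@101 #1:8@98] asks=[-]
After op 4 cancel(order #2): fills=none; bids=[#3:8@101 #1:8@98] asks=[-]
After op 5 [order #4] limit_sell(price=100, qty=2): fills=#3x#4:2@101; bids=[#3:6@101 #1:8@98] asks=[-]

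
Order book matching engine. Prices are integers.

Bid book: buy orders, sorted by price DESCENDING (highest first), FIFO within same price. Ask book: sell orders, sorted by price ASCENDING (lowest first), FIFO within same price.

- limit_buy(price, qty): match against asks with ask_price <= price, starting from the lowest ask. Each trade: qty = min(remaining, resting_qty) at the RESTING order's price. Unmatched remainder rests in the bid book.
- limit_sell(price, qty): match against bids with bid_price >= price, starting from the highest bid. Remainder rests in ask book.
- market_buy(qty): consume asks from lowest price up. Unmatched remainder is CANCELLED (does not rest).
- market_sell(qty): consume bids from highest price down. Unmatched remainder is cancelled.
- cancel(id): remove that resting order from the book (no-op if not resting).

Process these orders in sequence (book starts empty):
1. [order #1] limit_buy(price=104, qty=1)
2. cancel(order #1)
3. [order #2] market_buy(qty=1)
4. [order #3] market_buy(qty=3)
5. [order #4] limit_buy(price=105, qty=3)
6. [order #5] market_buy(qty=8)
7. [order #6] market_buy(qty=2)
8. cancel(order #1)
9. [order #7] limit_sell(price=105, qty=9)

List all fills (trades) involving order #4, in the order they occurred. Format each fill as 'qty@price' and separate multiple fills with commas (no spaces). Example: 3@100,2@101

After op 1 [order #1] limit_buy(price=104, qty=1): fills=none; bids=[#1:1@104] asks=[-]
After op 2 cancel(order #1): fills=none; bids=[-] asks=[-]
After op 3 [order #2] market_buy(qty=1): fills=none; bids=[-] asks=[-]
After op 4 [order #3] market_buy(qty=3): fills=none; bids=[-] asks=[-]
After op 5 [order #4] limit_buy(price=105, qty=3): fills=none; bids=[#4:3@105] asks=[-]
After op 6 [order #5] market_buy(qty=8): fills=none; bids=[#4:3@105] asks=[-]
After op 7 [order #6] market_buy(qty=2): fills=none; bids=[#4:3@105] asks=[-]
After op 8 cancel(order #1): fills=none; bids=[#4:3@105] asks=[-]
After op 9 [order #7] limit_sell(price=105, qty=9): fills=#4x#7:3@105; bids=[-] asks=[#7:6@105]

Answer: 3@105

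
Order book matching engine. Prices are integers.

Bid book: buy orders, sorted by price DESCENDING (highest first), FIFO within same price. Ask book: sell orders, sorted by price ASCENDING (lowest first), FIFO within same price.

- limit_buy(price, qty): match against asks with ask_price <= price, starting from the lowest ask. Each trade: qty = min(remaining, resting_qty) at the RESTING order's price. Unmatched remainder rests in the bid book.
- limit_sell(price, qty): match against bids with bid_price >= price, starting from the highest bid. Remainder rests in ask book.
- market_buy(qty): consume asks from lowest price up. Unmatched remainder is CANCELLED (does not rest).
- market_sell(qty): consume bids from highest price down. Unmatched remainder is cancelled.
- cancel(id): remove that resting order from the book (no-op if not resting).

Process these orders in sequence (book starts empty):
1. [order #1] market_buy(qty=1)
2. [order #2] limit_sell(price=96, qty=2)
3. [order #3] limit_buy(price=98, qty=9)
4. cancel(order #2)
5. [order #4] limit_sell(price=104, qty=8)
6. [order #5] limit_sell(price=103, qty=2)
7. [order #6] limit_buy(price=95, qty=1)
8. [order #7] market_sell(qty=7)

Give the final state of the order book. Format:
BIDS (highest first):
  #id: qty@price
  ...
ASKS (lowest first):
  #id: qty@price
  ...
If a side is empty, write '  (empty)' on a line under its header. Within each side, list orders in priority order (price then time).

After op 1 [order #1] market_buy(qty=1): fills=none; bids=[-] asks=[-]
After op 2 [order #2] limit_sell(price=96, qty=2): fills=none; bids=[-] asks=[#2:2@96]
After op 3 [order #3] limit_buy(price=98, qty=9): fills=#3x#2:2@96; bids=[#3:7@98] asks=[-]
After op 4 cancel(order #2): fills=none; bids=[#3:7@98] asks=[-]
After op 5 [order #4] limit_sell(price=104, qty=8): fills=none; bids=[#3:7@98] asks=[#4:8@104]
After op 6 [order #5] limit_sell(price=103, qty=2): fills=none; bids=[#3:7@98] asks=[#5:2@103 #4:8@104]
After op 7 [order #6] limit_buy(price=95, qty=1): fills=none; bids=[#3:7@98 #6:1@95] asks=[#5:2@103 #4:8@104]
After op 8 [order #7] market_sell(qty=7): fills=#3x#7:7@98; bids=[#6:1@95] asks=[#5:2@103 #4:8@104]

Answer: BIDS (highest first):
  #6: 1@95
ASKS (lowest first):
  #5: 2@103
  #4: 8@104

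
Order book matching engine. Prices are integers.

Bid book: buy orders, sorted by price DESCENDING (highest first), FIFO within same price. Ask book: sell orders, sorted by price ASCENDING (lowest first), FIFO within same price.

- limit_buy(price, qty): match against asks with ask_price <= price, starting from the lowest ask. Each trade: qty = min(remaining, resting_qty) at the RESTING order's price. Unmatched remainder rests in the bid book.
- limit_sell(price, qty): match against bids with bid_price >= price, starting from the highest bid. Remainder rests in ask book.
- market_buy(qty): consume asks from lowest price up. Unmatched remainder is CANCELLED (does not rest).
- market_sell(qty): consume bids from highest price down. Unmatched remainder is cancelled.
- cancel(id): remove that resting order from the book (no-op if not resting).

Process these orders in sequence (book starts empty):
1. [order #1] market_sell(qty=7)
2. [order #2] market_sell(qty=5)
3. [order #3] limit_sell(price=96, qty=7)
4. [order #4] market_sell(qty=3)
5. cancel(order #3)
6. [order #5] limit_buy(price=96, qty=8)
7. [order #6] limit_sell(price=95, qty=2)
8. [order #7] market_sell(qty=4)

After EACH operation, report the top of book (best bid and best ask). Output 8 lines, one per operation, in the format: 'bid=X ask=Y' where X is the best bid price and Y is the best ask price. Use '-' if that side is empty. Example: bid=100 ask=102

Answer: bid=- ask=-
bid=- ask=-
bid=- ask=96
bid=- ask=96
bid=- ask=-
bid=96 ask=-
bid=96 ask=-
bid=96 ask=-

Derivation:
After op 1 [order #1] market_sell(qty=7): fills=none; bids=[-] asks=[-]
After op 2 [order #2] market_sell(qty=5): fills=none; bids=[-] asks=[-]
After op 3 [order #3] limit_sell(price=96, qty=7): fills=none; bids=[-] asks=[#3:7@96]
After op 4 [order #4] market_sell(qty=3): fills=none; bids=[-] asks=[#3:7@96]
After op 5 cancel(order #3): fills=none; bids=[-] asks=[-]
After op 6 [order #5] limit_buy(price=96, qty=8): fills=none; bids=[#5:8@96] asks=[-]
After op 7 [order #6] limit_sell(price=95, qty=2): fills=#5x#6:2@96; bids=[#5:6@96] asks=[-]
After op 8 [order #7] market_sell(qty=4): fills=#5x#7:4@96; bids=[#5:2@96] asks=[-]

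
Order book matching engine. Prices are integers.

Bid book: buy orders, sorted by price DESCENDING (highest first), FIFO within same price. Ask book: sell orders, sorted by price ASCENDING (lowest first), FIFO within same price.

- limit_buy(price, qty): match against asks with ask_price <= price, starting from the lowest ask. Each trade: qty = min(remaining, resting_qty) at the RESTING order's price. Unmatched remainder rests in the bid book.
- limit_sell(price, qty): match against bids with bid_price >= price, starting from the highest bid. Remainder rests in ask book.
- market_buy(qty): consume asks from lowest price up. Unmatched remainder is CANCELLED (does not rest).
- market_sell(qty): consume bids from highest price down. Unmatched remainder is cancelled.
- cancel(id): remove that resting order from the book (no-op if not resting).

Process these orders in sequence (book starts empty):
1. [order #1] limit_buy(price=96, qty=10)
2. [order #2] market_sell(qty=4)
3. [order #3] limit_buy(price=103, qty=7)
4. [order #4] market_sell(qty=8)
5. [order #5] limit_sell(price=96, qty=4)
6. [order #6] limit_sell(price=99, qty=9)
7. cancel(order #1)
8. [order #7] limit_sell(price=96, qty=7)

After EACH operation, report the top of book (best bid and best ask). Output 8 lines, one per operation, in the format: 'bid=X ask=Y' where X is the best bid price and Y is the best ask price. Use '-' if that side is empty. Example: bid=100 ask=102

After op 1 [order #1] limit_buy(price=96, qty=10): fills=none; bids=[#1:10@96] asks=[-]
After op 2 [order #2] market_sell(qty=4): fills=#1x#2:4@96; bids=[#1:6@96] asks=[-]
After op 3 [order #3] limit_buy(price=103, qty=7): fills=none; bids=[#3:7@103 #1:6@96] asks=[-]
After op 4 [order #4] market_sell(qty=8): fills=#3x#4:7@103 #1x#4:1@96; bids=[#1:5@96] asks=[-]
After op 5 [order #5] limit_sell(price=96, qty=4): fills=#1x#5:4@96; bids=[#1:1@96] asks=[-]
After op 6 [order #6] limit_sell(price=99, qty=9): fills=none; bids=[#1:1@96] asks=[#6:9@99]
After op 7 cancel(order #1): fills=none; bids=[-] asks=[#6:9@99]
After op 8 [order #7] limit_sell(price=96, qty=7): fills=none; bids=[-] asks=[#7:7@96 #6:9@99]

Answer: bid=96 ask=-
bid=96 ask=-
bid=103 ask=-
bid=96 ask=-
bid=96 ask=-
bid=96 ask=99
bid=- ask=99
bid=- ask=96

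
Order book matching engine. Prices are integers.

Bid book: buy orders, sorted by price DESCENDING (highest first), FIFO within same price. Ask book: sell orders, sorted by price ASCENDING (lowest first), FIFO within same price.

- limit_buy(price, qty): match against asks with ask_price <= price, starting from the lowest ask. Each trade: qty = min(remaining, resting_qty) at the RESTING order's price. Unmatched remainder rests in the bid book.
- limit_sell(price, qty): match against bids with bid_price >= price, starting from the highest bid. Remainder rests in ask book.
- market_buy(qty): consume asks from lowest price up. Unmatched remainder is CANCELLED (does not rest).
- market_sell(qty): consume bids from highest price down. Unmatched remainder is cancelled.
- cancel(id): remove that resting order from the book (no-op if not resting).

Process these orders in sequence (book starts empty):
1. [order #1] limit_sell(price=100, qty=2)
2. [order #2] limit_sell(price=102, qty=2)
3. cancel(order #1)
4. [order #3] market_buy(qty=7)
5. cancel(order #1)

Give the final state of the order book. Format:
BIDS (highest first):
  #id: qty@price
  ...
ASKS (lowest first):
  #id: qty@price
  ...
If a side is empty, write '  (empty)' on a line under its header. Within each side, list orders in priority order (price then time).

After op 1 [order #1] limit_sell(price=100, qty=2): fills=none; bids=[-] asks=[#1:2@100]
After op 2 [order #2] limit_sell(price=102, qty=2): fills=none; bids=[-] asks=[#1:2@100 #2:2@102]
After op 3 cancel(order #1): fills=none; bids=[-] asks=[#2:2@102]
After op 4 [order #3] market_buy(qty=7): fills=#3x#2:2@102; bids=[-] asks=[-]
After op 5 cancel(order #1): fills=none; bids=[-] asks=[-]

Answer: BIDS (highest first):
  (empty)
ASKS (lowest first):
  (empty)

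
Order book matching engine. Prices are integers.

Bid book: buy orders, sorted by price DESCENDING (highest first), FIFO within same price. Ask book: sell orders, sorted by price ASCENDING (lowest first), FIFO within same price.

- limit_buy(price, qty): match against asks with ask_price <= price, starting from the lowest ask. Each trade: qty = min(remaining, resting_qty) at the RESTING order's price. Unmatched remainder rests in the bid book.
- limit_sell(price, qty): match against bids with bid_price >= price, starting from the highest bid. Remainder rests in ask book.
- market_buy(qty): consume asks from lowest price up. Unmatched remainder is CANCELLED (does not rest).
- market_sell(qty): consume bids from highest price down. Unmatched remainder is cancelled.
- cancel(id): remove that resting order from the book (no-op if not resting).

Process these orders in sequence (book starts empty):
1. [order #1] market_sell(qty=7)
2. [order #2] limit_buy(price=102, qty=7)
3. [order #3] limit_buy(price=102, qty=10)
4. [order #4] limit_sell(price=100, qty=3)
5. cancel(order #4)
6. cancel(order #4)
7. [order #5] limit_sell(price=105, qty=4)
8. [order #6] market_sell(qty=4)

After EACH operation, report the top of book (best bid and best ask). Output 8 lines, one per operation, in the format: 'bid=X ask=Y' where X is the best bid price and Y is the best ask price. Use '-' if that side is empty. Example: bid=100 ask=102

Answer: bid=- ask=-
bid=102 ask=-
bid=102 ask=-
bid=102 ask=-
bid=102 ask=-
bid=102 ask=-
bid=102 ask=105
bid=102 ask=105

Derivation:
After op 1 [order #1] market_sell(qty=7): fills=none; bids=[-] asks=[-]
After op 2 [order #2] limit_buy(price=102, qty=7): fills=none; bids=[#2:7@102] asks=[-]
After op 3 [order #3] limit_buy(price=102, qty=10): fills=none; bids=[#2:7@102 #3:10@102] asks=[-]
After op 4 [order #4] limit_sell(price=100, qty=3): fills=#2x#4:3@102; bids=[#2:4@102 #3:10@102] asks=[-]
After op 5 cancel(order #4): fills=none; bids=[#2:4@102 #3:10@102] asks=[-]
After op 6 cancel(order #4): fills=none; bids=[#2:4@102 #3:10@102] asks=[-]
After op 7 [order #5] limit_sell(price=105, qty=4): fills=none; bids=[#2:4@102 #3:10@102] asks=[#5:4@105]
After op 8 [order #6] market_sell(qty=4): fills=#2x#6:4@102; bids=[#3:10@102] asks=[#5:4@105]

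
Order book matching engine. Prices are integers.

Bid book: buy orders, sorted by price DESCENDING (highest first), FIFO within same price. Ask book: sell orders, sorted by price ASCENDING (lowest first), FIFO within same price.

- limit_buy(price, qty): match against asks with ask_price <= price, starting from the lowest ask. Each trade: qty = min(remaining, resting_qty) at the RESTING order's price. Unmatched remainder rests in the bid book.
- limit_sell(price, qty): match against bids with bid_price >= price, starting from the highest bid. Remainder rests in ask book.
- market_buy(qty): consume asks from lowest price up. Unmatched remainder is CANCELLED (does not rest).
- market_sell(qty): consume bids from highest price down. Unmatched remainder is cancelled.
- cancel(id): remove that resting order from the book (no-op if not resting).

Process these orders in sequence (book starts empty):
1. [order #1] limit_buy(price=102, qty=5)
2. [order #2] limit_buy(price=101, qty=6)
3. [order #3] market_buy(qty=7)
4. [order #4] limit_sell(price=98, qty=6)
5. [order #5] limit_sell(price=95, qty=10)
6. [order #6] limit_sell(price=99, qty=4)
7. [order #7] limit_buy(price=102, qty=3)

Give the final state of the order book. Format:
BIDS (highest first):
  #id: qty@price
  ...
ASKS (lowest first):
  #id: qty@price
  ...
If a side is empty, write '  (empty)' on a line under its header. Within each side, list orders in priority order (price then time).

After op 1 [order #1] limit_buy(price=102, qty=5): fills=none; bids=[#1:5@102] asks=[-]
After op 2 [order #2] limit_buy(price=101, qty=6): fills=none; bids=[#1:5@102 #2:6@101] asks=[-]
After op 3 [order #3] market_buy(qty=7): fills=none; bids=[#1:5@102 #2:6@101] asks=[-]
After op 4 [order #4] limit_sell(price=98, qty=6): fills=#1x#4:5@102 #2x#4:1@101; bids=[#2:5@101] asks=[-]
After op 5 [order #5] limit_sell(price=95, qty=10): fills=#2x#5:5@101; bids=[-] asks=[#5:5@95]
After op 6 [order #6] limit_sell(price=99, qty=4): fills=none; bids=[-] asks=[#5:5@95 #6:4@99]
After op 7 [order #7] limit_buy(price=102, qty=3): fills=#7x#5:3@95; bids=[-] asks=[#5:2@95 #6:4@99]

Answer: BIDS (highest first):
  (empty)
ASKS (lowest first):
  #5: 2@95
  #6: 4@99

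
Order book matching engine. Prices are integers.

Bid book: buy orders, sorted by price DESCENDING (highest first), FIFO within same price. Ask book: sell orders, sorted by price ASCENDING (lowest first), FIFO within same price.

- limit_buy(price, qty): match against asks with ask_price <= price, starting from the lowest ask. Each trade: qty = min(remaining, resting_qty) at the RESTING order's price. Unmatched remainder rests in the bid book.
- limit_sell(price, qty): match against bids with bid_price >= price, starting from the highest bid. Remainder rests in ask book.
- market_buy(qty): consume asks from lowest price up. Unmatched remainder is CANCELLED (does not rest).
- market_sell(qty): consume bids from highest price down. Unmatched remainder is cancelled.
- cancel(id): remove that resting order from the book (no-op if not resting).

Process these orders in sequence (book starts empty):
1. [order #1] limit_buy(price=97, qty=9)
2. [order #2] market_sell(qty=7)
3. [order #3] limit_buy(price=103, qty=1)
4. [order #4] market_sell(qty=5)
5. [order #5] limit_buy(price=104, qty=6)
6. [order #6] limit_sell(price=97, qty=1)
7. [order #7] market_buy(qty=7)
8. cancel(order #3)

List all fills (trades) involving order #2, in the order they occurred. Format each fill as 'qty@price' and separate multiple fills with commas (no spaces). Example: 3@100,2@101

After op 1 [order #1] limit_buy(price=97, qty=9): fills=none; bids=[#1:9@97] asks=[-]
After op 2 [order #2] market_sell(qty=7): fills=#1x#2:7@97; bids=[#1:2@97] asks=[-]
After op 3 [order #3] limit_buy(price=103, qty=1): fills=none; bids=[#3:1@103 #1:2@97] asks=[-]
After op 4 [order #4] market_sell(qty=5): fills=#3x#4:1@103 #1x#4:2@97; bids=[-] asks=[-]
After op 5 [order #5] limit_buy(price=104, qty=6): fills=none; bids=[#5:6@104] asks=[-]
After op 6 [order #6] limit_sell(price=97, qty=1): fills=#5x#6:1@104; bids=[#5:5@104] asks=[-]
After op 7 [order #7] market_buy(qty=7): fills=none; bids=[#5:5@104] asks=[-]
After op 8 cancel(order #3): fills=none; bids=[#5:5@104] asks=[-]

Answer: 7@97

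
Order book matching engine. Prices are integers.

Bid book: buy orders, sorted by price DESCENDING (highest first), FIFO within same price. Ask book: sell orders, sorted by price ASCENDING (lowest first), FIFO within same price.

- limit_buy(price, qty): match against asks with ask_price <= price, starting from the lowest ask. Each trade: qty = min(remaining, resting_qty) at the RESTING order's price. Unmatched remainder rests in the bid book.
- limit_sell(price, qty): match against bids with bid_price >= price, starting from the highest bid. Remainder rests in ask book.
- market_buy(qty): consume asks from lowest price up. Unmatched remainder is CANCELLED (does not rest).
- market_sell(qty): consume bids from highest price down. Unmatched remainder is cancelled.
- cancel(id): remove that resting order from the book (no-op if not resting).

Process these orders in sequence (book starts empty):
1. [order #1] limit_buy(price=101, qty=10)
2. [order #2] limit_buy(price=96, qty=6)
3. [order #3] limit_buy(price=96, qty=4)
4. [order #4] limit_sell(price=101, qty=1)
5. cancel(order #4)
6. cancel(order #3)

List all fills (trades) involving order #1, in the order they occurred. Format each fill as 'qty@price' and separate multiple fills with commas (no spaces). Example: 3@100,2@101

After op 1 [order #1] limit_buy(price=101, qty=10): fills=none; bids=[#1:10@101] asks=[-]
After op 2 [order #2] limit_buy(price=96, qty=6): fills=none; bids=[#1:10@101 #2:6@96] asks=[-]
After op 3 [order #3] limit_buy(price=96, qty=4): fills=none; bids=[#1:10@101 #2:6@96 #3:4@96] asks=[-]
After op 4 [order #4] limit_sell(price=101, qty=1): fills=#1x#4:1@101; bids=[#1:9@101 #2:6@96 #3:4@96] asks=[-]
After op 5 cancel(order #4): fills=none; bids=[#1:9@101 #2:6@96 #3:4@96] asks=[-]
After op 6 cancel(order #3): fills=none; bids=[#1:9@101 #2:6@96] asks=[-]

Answer: 1@101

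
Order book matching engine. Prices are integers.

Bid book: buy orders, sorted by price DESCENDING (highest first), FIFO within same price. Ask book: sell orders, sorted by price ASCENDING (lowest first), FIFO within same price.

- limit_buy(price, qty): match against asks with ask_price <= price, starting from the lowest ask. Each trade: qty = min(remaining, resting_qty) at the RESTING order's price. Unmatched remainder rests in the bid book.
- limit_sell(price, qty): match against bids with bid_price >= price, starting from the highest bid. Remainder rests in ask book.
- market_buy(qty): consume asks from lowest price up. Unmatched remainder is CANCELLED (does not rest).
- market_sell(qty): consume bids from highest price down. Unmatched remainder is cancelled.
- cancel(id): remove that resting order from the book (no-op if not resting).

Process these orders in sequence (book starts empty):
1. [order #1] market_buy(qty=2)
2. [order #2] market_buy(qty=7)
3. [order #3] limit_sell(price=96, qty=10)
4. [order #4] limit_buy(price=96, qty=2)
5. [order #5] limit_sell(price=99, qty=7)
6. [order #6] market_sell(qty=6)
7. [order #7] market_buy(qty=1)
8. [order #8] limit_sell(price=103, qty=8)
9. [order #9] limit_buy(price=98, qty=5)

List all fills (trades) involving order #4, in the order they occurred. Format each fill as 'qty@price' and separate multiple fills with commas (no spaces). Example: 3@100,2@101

Answer: 2@96

Derivation:
After op 1 [order #1] market_buy(qty=2): fills=none; bids=[-] asks=[-]
After op 2 [order #2] market_buy(qty=7): fills=none; bids=[-] asks=[-]
After op 3 [order #3] limit_sell(price=96, qty=10): fills=none; bids=[-] asks=[#3:10@96]
After op 4 [order #4] limit_buy(price=96, qty=2): fills=#4x#3:2@96; bids=[-] asks=[#3:8@96]
After op 5 [order #5] limit_sell(price=99, qty=7): fills=none; bids=[-] asks=[#3:8@96 #5:7@99]
After op 6 [order #6] market_sell(qty=6): fills=none; bids=[-] asks=[#3:8@96 #5:7@99]
After op 7 [order #7] market_buy(qty=1): fills=#7x#3:1@96; bids=[-] asks=[#3:7@96 #5:7@99]
After op 8 [order #8] limit_sell(price=103, qty=8): fills=none; bids=[-] asks=[#3:7@96 #5:7@99 #8:8@103]
After op 9 [order #9] limit_buy(price=98, qty=5): fills=#9x#3:5@96; bids=[-] asks=[#3:2@96 #5:7@99 #8:8@103]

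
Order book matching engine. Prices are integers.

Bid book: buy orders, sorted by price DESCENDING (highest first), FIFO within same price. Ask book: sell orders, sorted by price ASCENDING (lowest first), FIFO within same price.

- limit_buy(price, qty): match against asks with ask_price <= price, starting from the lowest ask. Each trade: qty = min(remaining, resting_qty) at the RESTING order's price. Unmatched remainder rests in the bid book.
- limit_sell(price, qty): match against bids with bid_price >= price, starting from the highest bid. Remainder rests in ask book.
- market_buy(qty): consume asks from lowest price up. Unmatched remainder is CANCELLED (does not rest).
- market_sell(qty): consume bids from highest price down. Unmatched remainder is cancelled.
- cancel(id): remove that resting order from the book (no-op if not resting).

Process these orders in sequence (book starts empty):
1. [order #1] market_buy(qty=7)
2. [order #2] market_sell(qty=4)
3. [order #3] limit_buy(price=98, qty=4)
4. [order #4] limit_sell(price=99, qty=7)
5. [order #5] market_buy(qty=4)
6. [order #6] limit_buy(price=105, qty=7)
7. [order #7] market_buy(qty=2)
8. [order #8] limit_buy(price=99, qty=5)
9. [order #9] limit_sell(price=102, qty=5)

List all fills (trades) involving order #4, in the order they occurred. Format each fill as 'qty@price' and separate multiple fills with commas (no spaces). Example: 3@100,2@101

Answer: 4@99,3@99

Derivation:
After op 1 [order #1] market_buy(qty=7): fills=none; bids=[-] asks=[-]
After op 2 [order #2] market_sell(qty=4): fills=none; bids=[-] asks=[-]
After op 3 [order #3] limit_buy(price=98, qty=4): fills=none; bids=[#3:4@98] asks=[-]
After op 4 [order #4] limit_sell(price=99, qty=7): fills=none; bids=[#3:4@98] asks=[#4:7@99]
After op 5 [order #5] market_buy(qty=4): fills=#5x#4:4@99; bids=[#3:4@98] asks=[#4:3@99]
After op 6 [order #6] limit_buy(price=105, qty=7): fills=#6x#4:3@99; bids=[#6:4@105 #3:4@98] asks=[-]
After op 7 [order #7] market_buy(qty=2): fills=none; bids=[#6:4@105 #3:4@98] asks=[-]
After op 8 [order #8] limit_buy(price=99, qty=5): fills=none; bids=[#6:4@105 #8:5@99 #3:4@98] asks=[-]
After op 9 [order #9] limit_sell(price=102, qty=5): fills=#6x#9:4@105; bids=[#8:5@99 #3:4@98] asks=[#9:1@102]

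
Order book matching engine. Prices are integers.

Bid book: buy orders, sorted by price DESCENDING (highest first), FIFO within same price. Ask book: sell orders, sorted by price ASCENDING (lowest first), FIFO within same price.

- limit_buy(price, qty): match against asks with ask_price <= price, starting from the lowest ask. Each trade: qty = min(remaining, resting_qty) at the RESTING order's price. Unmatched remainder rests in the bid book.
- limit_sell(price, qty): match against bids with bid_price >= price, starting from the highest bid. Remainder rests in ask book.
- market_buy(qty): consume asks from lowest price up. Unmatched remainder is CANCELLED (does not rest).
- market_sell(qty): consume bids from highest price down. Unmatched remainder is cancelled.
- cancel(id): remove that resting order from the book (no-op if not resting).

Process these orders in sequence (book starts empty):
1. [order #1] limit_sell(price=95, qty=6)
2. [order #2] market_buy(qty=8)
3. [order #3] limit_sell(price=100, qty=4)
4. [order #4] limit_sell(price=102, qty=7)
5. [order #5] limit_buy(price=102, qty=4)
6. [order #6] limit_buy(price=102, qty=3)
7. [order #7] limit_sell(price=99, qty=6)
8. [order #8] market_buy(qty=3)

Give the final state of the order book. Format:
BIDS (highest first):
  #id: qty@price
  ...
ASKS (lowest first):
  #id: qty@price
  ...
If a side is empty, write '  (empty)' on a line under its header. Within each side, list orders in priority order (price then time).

After op 1 [order #1] limit_sell(price=95, qty=6): fills=none; bids=[-] asks=[#1:6@95]
After op 2 [order #2] market_buy(qty=8): fills=#2x#1:6@95; bids=[-] asks=[-]
After op 3 [order #3] limit_sell(price=100, qty=4): fills=none; bids=[-] asks=[#3:4@100]
After op 4 [order #4] limit_sell(price=102, qty=7): fills=none; bids=[-] asks=[#3:4@100 #4:7@102]
After op 5 [order #5] limit_buy(price=102, qty=4): fills=#5x#3:4@100; bids=[-] asks=[#4:7@102]
After op 6 [order #6] limit_buy(price=102, qty=3): fills=#6x#4:3@102; bids=[-] asks=[#4:4@102]
After op 7 [order #7] limit_sell(price=99, qty=6): fills=none; bids=[-] asks=[#7:6@99 #4:4@102]
After op 8 [order #8] market_buy(qty=3): fills=#8x#7:3@99; bids=[-] asks=[#7:3@99 #4:4@102]

Answer: BIDS (highest first):
  (empty)
ASKS (lowest first):
  #7: 3@99
  #4: 4@102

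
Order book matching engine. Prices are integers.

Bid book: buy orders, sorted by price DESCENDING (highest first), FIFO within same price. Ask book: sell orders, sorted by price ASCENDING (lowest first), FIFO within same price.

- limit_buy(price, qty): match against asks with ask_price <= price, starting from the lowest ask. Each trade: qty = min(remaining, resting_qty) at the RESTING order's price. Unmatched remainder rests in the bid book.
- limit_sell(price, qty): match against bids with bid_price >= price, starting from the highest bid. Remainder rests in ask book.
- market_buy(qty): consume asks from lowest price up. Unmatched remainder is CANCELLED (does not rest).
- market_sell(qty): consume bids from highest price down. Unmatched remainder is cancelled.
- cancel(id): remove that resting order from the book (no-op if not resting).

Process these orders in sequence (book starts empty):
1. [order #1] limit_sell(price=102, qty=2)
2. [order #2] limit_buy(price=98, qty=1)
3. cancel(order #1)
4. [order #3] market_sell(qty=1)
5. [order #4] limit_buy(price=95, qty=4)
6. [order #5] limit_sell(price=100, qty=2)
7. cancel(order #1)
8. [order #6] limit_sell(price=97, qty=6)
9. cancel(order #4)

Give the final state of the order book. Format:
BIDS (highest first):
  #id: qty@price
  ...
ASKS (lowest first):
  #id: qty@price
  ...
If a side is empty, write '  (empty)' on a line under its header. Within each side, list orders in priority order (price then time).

After op 1 [order #1] limit_sell(price=102, qty=2): fills=none; bids=[-] asks=[#1:2@102]
After op 2 [order #2] limit_buy(price=98, qty=1): fills=none; bids=[#2:1@98] asks=[#1:2@102]
After op 3 cancel(order #1): fills=none; bids=[#2:1@98] asks=[-]
After op 4 [order #3] market_sell(qty=1): fills=#2x#3:1@98; bids=[-] asks=[-]
After op 5 [order #4] limit_buy(price=95, qty=4): fills=none; bids=[#4:4@95] asks=[-]
After op 6 [order #5] limit_sell(price=100, qty=2): fills=none; bids=[#4:4@95] asks=[#5:2@100]
After op 7 cancel(order #1): fills=none; bids=[#4:4@95] asks=[#5:2@100]
After op 8 [order #6] limit_sell(price=97, qty=6): fills=none; bids=[#4:4@95] asks=[#6:6@97 #5:2@100]
After op 9 cancel(order #4): fills=none; bids=[-] asks=[#6:6@97 #5:2@100]

Answer: BIDS (highest first):
  (empty)
ASKS (lowest first):
  #6: 6@97
  #5: 2@100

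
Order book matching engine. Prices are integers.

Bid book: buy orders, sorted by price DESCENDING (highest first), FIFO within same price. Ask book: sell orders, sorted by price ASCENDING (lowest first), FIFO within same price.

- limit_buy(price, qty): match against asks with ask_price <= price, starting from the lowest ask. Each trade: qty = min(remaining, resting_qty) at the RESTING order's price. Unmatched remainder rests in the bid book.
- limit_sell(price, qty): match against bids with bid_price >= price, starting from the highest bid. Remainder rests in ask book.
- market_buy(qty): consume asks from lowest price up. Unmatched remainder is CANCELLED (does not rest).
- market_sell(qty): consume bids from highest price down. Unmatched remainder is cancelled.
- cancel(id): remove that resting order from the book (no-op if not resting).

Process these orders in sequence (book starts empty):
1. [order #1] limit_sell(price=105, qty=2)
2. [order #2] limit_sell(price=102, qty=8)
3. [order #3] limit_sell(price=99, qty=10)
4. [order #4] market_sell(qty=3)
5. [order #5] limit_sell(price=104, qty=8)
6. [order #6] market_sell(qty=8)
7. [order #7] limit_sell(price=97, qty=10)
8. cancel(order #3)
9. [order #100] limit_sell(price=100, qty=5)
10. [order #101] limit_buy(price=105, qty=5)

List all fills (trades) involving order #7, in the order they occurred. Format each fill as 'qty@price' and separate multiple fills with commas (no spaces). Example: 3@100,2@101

Answer: 5@97

Derivation:
After op 1 [order #1] limit_sell(price=105, qty=2): fills=none; bids=[-] asks=[#1:2@105]
After op 2 [order #2] limit_sell(price=102, qty=8): fills=none; bids=[-] asks=[#2:8@102 #1:2@105]
After op 3 [order #3] limit_sell(price=99, qty=10): fills=none; bids=[-] asks=[#3:10@99 #2:8@102 #1:2@105]
After op 4 [order #4] market_sell(qty=3): fills=none; bids=[-] asks=[#3:10@99 #2:8@102 #1:2@105]
After op 5 [order #5] limit_sell(price=104, qty=8): fills=none; bids=[-] asks=[#3:10@99 #2:8@102 #5:8@104 #1:2@105]
After op 6 [order #6] market_sell(qty=8): fills=none; bids=[-] asks=[#3:10@99 #2:8@102 #5:8@104 #1:2@105]
After op 7 [order #7] limit_sell(price=97, qty=10): fills=none; bids=[-] asks=[#7:10@97 #3:10@99 #2:8@102 #5:8@104 #1:2@105]
After op 8 cancel(order #3): fills=none; bids=[-] asks=[#7:10@97 #2:8@102 #5:8@104 #1:2@105]
After op 9 [order #100] limit_sell(price=100, qty=5): fills=none; bids=[-] asks=[#7:10@97 #100:5@100 #2:8@102 #5:8@104 #1:2@105]
After op 10 [order #101] limit_buy(price=105, qty=5): fills=#101x#7:5@97; bids=[-] asks=[#7:5@97 #100:5@100 #2:8@102 #5:8@104 #1:2@105]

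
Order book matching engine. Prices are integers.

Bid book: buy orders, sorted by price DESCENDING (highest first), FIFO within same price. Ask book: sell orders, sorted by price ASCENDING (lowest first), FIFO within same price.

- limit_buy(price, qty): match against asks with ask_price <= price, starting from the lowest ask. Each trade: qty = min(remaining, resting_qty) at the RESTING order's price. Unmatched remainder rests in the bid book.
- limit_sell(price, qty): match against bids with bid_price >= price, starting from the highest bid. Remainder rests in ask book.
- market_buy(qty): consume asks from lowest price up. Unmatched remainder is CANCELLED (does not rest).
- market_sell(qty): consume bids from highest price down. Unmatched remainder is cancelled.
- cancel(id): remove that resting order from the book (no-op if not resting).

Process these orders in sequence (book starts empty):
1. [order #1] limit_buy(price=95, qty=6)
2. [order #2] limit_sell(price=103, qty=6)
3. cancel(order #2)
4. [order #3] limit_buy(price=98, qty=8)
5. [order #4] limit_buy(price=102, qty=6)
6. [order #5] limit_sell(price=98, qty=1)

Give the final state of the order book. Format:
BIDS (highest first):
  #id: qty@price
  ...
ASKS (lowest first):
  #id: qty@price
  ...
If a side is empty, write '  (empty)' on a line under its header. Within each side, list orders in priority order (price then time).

Answer: BIDS (highest first):
  #4: 5@102
  #3: 8@98
  #1: 6@95
ASKS (lowest first):
  (empty)

Derivation:
After op 1 [order #1] limit_buy(price=95, qty=6): fills=none; bids=[#1:6@95] asks=[-]
After op 2 [order #2] limit_sell(price=103, qty=6): fills=none; bids=[#1:6@95] asks=[#2:6@103]
After op 3 cancel(order #2): fills=none; bids=[#1:6@95] asks=[-]
After op 4 [order #3] limit_buy(price=98, qty=8): fills=none; bids=[#3:8@98 #1:6@95] asks=[-]
After op 5 [order #4] limit_buy(price=102, qty=6): fills=none; bids=[#4:6@102 #3:8@98 #1:6@95] asks=[-]
After op 6 [order #5] limit_sell(price=98, qty=1): fills=#4x#5:1@102; bids=[#4:5@102 #3:8@98 #1:6@95] asks=[-]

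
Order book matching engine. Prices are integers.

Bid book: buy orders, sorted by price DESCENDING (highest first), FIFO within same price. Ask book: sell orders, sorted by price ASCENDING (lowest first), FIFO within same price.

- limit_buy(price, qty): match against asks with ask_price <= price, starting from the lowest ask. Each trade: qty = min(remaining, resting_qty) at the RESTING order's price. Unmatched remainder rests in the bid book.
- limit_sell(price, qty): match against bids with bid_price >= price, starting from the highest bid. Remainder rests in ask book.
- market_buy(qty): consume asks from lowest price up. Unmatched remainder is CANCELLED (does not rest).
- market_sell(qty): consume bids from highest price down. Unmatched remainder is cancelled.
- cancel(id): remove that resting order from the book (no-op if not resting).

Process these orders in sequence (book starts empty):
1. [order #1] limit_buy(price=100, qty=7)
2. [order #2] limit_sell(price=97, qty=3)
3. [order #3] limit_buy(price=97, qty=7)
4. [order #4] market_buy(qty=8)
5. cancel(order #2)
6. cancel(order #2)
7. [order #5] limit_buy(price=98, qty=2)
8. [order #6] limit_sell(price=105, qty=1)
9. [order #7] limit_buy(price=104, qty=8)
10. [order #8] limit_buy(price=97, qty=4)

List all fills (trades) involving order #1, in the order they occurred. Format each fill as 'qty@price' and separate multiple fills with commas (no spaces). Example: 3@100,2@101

After op 1 [order #1] limit_buy(price=100, qty=7): fills=none; bids=[#1:7@100] asks=[-]
After op 2 [order #2] limit_sell(price=97, qty=3): fills=#1x#2:3@100; bids=[#1:4@100] asks=[-]
After op 3 [order #3] limit_buy(price=97, qty=7): fills=none; bids=[#1:4@100 #3:7@97] asks=[-]
After op 4 [order #4] market_buy(qty=8): fills=none; bids=[#1:4@100 #3:7@97] asks=[-]
After op 5 cancel(order #2): fills=none; bids=[#1:4@100 #3:7@97] asks=[-]
After op 6 cancel(order #2): fills=none; bids=[#1:4@100 #3:7@97] asks=[-]
After op 7 [order #5] limit_buy(price=98, qty=2): fills=none; bids=[#1:4@100 #5:2@98 #3:7@97] asks=[-]
After op 8 [order #6] limit_sell(price=105, qty=1): fills=none; bids=[#1:4@100 #5:2@98 #3:7@97] asks=[#6:1@105]
After op 9 [order #7] limit_buy(price=104, qty=8): fills=none; bids=[#7:8@104 #1:4@100 #5:2@98 #3:7@97] asks=[#6:1@105]
After op 10 [order #8] limit_buy(price=97, qty=4): fills=none; bids=[#7:8@104 #1:4@100 #5:2@98 #3:7@97 #8:4@97] asks=[#6:1@105]

Answer: 3@100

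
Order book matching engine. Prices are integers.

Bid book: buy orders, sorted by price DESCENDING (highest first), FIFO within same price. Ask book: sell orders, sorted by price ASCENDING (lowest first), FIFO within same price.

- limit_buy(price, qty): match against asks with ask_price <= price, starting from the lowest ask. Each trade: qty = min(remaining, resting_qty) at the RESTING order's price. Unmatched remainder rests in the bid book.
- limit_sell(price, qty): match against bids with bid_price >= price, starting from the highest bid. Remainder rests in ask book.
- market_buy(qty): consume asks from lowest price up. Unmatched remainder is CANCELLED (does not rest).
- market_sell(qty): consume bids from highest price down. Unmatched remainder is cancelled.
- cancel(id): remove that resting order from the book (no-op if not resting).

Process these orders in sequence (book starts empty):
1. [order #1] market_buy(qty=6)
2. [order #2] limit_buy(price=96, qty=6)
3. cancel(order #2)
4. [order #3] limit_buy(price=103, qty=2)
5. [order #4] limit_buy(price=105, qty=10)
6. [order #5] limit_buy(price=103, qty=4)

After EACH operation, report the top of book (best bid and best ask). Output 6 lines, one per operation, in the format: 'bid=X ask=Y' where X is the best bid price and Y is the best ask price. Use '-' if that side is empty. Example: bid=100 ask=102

After op 1 [order #1] market_buy(qty=6): fills=none; bids=[-] asks=[-]
After op 2 [order #2] limit_buy(price=96, qty=6): fills=none; bids=[#2:6@96] asks=[-]
After op 3 cancel(order #2): fills=none; bids=[-] asks=[-]
After op 4 [order #3] limit_buy(price=103, qty=2): fills=none; bids=[#3:2@103] asks=[-]
After op 5 [order #4] limit_buy(price=105, qty=10): fills=none; bids=[#4:10@105 #3:2@103] asks=[-]
After op 6 [order #5] limit_buy(price=103, qty=4): fills=none; bids=[#4:10@105 #3:2@103 #5:4@103] asks=[-]

Answer: bid=- ask=-
bid=96 ask=-
bid=- ask=-
bid=103 ask=-
bid=105 ask=-
bid=105 ask=-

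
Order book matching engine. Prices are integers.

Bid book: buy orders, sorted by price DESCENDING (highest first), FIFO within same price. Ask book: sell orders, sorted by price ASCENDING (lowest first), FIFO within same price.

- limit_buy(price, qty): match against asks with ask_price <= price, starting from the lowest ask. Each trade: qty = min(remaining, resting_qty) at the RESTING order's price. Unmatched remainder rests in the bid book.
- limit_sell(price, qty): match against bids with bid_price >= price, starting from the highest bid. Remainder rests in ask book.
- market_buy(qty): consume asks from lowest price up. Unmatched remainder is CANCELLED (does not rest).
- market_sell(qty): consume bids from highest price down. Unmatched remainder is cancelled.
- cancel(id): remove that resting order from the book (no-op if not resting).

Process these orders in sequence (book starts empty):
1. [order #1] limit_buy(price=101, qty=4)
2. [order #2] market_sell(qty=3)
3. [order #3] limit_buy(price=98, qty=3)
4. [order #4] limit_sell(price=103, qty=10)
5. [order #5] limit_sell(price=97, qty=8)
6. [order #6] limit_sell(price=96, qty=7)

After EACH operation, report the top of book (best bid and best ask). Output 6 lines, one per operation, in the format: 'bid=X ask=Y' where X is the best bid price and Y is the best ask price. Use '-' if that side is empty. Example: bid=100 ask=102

Answer: bid=101 ask=-
bid=101 ask=-
bid=101 ask=-
bid=101 ask=103
bid=- ask=97
bid=- ask=96

Derivation:
After op 1 [order #1] limit_buy(price=101, qty=4): fills=none; bids=[#1:4@101] asks=[-]
After op 2 [order #2] market_sell(qty=3): fills=#1x#2:3@101; bids=[#1:1@101] asks=[-]
After op 3 [order #3] limit_buy(price=98, qty=3): fills=none; bids=[#1:1@101 #3:3@98] asks=[-]
After op 4 [order #4] limit_sell(price=103, qty=10): fills=none; bids=[#1:1@101 #3:3@98] asks=[#4:10@103]
After op 5 [order #5] limit_sell(price=97, qty=8): fills=#1x#5:1@101 #3x#5:3@98; bids=[-] asks=[#5:4@97 #4:10@103]
After op 6 [order #6] limit_sell(price=96, qty=7): fills=none; bids=[-] asks=[#6:7@96 #5:4@97 #4:10@103]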